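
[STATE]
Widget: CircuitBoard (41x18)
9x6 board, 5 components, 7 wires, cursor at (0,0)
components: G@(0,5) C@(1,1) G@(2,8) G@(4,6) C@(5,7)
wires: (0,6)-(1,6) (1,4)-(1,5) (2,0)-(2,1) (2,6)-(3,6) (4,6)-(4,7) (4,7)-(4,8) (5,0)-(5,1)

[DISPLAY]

   0 1 2 3 4 5 6 7 8                     
0  [.]                  G   ·            
                            │            
1       C           · ─ ·   ·            
                                         
2   · ─ ·                   ·       G    
                            │            
3                           ·            
                                         
4                           G ─ · ─ ·    
                                         
5   · ─ ·                       C        
Cursor: (0,0)                            
                                         
                                         
                                         
                                         
                                         


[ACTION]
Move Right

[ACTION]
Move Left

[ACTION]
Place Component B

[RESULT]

   0 1 2 3 4 5 6 7 8                     
0  [B]                  G   ·            
                            │            
1       C           · ─ ·   ·            
                                         
2   · ─ ·                   ·       G    
                            │            
3                           ·            
                                         
4                           G ─ · ─ ·    
                                         
5   · ─ ·                       C        
Cursor: (0,0)                            
                                         
                                         
                                         
                                         
                                         


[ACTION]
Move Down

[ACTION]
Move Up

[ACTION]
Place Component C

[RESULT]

   0 1 2 3 4 5 6 7 8                     
0  [C]                  G   ·            
                            │            
1       C           · ─ ·   ·            
                                         
2   · ─ ·                   ·       G    
                            │            
3                           ·            
                                         
4                           G ─ · ─ ·    
                                         
5   · ─ ·                       C        
Cursor: (0,0)                            
                                         
                                         
                                         
                                         
                                         


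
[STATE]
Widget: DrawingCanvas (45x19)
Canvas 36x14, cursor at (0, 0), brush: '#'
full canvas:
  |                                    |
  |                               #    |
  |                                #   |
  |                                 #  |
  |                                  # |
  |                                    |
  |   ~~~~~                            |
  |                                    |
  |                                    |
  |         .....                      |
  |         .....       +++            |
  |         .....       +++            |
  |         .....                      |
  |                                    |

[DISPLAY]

+                                            
                               #             
                                #            
                                 #           
                                  #          
                                             
   ~~~~~                                     
                                             
                                             
         .....                               
         .....       +++                     
         .....       +++                     
         .....                               
                                             
                                             
                                             
                                             
                                             
                                             


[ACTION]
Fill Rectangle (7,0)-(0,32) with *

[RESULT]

*********************************            
*********************************            
*********************************            
*********************************#           
********************************* #          
*********************************            
*********************************            
*********************************            
                                             
         .....                               
         .....       +++                     
         .....       +++                     
         .....                               
                                             
                                             
                                             
                                             
                                             
                                             


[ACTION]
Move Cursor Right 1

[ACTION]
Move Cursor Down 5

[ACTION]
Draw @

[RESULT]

*********************************            
*********************************            
*********************************            
*********************************#           
********************************* #          
*@*******************************            
*********************************            
*********************************            
                                             
         .....                               
         .....       +++                     
         .....       +++                     
         .....                               
                                             
                                             
                                             
                                             
                                             
                                             


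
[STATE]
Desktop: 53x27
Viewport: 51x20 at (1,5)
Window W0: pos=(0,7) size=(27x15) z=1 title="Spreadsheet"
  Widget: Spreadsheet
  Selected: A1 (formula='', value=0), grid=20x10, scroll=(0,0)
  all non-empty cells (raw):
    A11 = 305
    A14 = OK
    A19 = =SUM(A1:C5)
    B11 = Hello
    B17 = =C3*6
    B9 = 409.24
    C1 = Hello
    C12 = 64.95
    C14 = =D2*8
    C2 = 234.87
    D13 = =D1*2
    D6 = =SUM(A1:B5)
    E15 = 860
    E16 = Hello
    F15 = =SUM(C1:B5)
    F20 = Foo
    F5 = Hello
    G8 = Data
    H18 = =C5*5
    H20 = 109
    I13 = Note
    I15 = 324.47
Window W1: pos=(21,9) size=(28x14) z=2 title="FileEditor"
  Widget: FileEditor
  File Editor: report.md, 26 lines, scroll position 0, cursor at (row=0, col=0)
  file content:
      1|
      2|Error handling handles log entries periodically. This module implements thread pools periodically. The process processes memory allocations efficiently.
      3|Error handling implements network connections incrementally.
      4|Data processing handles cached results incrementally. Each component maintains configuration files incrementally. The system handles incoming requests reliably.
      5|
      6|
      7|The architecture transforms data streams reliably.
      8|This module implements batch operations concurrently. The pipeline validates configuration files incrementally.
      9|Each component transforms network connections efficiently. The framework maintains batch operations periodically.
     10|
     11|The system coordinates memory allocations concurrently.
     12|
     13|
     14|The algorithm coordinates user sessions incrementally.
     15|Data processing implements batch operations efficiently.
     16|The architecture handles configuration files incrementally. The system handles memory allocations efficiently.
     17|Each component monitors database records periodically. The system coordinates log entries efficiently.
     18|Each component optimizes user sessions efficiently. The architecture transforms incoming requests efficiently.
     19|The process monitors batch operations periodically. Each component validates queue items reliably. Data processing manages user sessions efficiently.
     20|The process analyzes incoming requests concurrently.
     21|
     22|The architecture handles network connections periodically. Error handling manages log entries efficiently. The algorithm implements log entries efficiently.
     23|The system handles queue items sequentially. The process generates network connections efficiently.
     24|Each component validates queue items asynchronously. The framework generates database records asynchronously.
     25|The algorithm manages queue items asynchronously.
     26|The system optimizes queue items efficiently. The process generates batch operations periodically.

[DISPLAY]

                                                   
                                                   
━━━━━━━━━━━━━━━━━━━━━━━━━┓                         
 Spreadsheet             ┃                         
────────────────────┏━━━━━━━━━━━━━━━━━━━━━━━━━━┓   
A1:                 ┃ FileEditor               ┃   
       A       B    ┠──────────────────────────┨   
--------------------┃█                        ▲┃   
  1      [0]       0┃Error handling handles lo█┃   
  2        0       0┃Error handling implements░┃   
  3        0       0┃Data processing handles c░┃   
  4        0       0┃                         ░┃   
  5        0       0┃                         ░┃   
  6        0       0┃The architecture transfor░┃   
  7        0       0┃This module implements ba░┃   
  8        0       0┃Each component transforms░┃   
━━━━━━━━━━━━━━━━━━━━┃                         ▼┃   
                    ┗━━━━━━━━━━━━━━━━━━━━━━━━━━┛   
                                                   
                                                   


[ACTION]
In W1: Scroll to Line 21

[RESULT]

                                                   
                                                   
━━━━━━━━━━━━━━━━━━━━━━━━━┓                         
 Spreadsheet             ┃                         
────────────────────┏━━━━━━━━━━━━━━━━━━━━━━━━━━┓   
A1:                 ┃ FileEditor               ┃   
       A       B    ┠──────────────────────────┨   
--------------------┃Each component monitors d▲┃   
  1      [0]       0┃Each component optimizes ░┃   
  2        0       0┃The process monitors batc░┃   
  3        0       0┃The process analyzes inco░┃   
  4        0       0┃                         ░┃   
  5        0       0┃The architecture handles ░┃   
  6        0       0┃The system handles queue ░┃   
  7        0       0┃Each component validates ░┃   
  8        0       0┃The algorithm manages que█┃   
━━━━━━━━━━━━━━━━━━━━┃The system optimizes queu▼┃   
                    ┗━━━━━━━━━━━━━━━━━━━━━━━━━━┛   
                                                   
                                                   


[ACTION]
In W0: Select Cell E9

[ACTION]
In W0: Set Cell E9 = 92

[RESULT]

                                                   
                                                   
━━━━━━━━━━━━━━━━━━━━━━━━━┓                         
 Spreadsheet             ┃                         
────────────────────┏━━━━━━━━━━━━━━━━━━━━━━━━━━┓   
E9: 92              ┃ FileEditor               ┃   
       A       B    ┠──────────────────────────┨   
--------------------┃Each component monitors d▲┃   
  1        0       0┃Each component optimizes ░┃   
  2        0       0┃The process monitors batc░┃   
  3        0       0┃The process analyzes inco░┃   
  4        0       0┃                         ░┃   
  5        0       0┃The architecture handles ░┃   
  6        0       0┃The system handles queue ░┃   
  7        0       0┃Each component validates ░┃   
  8        0       0┃The algorithm manages que█┃   
━━━━━━━━━━━━━━━━━━━━┃The system optimizes queu▼┃   
                    ┗━━━━━━━━━━━━━━━━━━━━━━━━━━┛   
                                                   
                                                   


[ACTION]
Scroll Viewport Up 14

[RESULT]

                                                   
                                                   
                                                   
                                                   
                                                   
                                                   
                                                   
━━━━━━━━━━━━━━━━━━━━━━━━━┓                         
 Spreadsheet             ┃                         
────────────────────┏━━━━━━━━━━━━━━━━━━━━━━━━━━┓   
E9: 92              ┃ FileEditor               ┃   
       A       B    ┠──────────────────────────┨   
--------------------┃Each component monitors d▲┃   
  1        0       0┃Each component optimizes ░┃   
  2        0       0┃The process monitors batc░┃   
  3        0       0┃The process analyzes inco░┃   
  4        0       0┃                         ░┃   
  5        0       0┃The architecture handles ░┃   
  6        0       0┃The system handles queue ░┃   
  7        0       0┃Each component validates ░┃   


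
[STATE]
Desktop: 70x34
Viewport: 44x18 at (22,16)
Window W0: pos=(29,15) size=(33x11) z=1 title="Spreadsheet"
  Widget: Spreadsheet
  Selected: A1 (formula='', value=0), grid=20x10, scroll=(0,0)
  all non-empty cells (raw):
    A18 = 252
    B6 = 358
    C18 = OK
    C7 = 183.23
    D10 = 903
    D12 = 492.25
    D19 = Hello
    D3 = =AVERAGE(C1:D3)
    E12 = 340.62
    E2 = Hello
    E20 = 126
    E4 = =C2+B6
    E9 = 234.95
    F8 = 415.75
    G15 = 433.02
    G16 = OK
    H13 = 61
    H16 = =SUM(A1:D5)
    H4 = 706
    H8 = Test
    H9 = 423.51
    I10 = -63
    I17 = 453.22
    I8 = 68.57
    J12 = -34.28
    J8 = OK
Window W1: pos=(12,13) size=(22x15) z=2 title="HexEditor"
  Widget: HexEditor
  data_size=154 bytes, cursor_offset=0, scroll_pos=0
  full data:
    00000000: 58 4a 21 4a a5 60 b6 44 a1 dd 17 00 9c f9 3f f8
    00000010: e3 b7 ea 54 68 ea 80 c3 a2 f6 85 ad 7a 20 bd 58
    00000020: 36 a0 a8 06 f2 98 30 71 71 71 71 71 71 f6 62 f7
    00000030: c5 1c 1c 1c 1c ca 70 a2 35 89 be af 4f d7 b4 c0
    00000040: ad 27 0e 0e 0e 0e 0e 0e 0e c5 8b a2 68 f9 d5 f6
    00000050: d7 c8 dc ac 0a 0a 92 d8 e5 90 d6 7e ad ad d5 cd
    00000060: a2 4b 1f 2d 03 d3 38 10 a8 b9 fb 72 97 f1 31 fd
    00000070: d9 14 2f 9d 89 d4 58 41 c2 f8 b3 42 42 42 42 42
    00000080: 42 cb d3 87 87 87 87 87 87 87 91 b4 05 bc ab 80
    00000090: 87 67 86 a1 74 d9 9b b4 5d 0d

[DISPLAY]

 58 4a 21 4┃eadsheet                   ┃    
 e3 b7 ea 5┃───────────────────────────┨    
 36 a0 a8 0┃                           ┃    
 c5 1c 1c 1┃   A       B       C       ┃    
 ad 27 0e 0┃---------------------------┃    
 d7 c8 dc a┃     [0]       0       0   ┃    
 a2 4b 1f 2┃       0       0       0   ┃    
 d9 14 2f 9┃       0       0       0#CI┃    
 42 cb d3 8┃       0       0       0   ┃    
 87 67 86 a┃━━━━━━━━━━━━━━━━━━━━━━━━━━━┛    
           ┃                                
━━━━━━━━━━━┛                                
                                            
                                            
                                            
                                            
                                            
                                            


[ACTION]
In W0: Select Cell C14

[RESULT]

 58 4a 21 4┃eadsheet                   ┃    
 e3 b7 ea 5┃───────────────────────────┨    
 36 a0 a8 0┃                           ┃    
 c5 1c 1c 1┃   A       B       C       ┃    
 ad 27 0e 0┃---------------------------┃    
 d7 c8 dc a┃       0       0       0   ┃    
 a2 4b 1f 2┃       0       0       0   ┃    
 d9 14 2f 9┃       0       0       0#CI┃    
 42 cb d3 8┃       0       0       0   ┃    
 87 67 86 a┃━━━━━━━━━━━━━━━━━━━━━━━━━━━┛    
           ┃                                
━━━━━━━━━━━┛                                
                                            
                                            
                                            
                                            
                                            
                                            


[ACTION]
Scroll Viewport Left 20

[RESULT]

          ┃00000000  58 4a 21 4┃eadsheet    
          ┃00000010  e3 b7 ea 5┃────────────
          ┃00000020  36 a0 a8 0┃            
          ┃00000030  c5 1c 1c 1┃   A       B
          ┃00000040  ad 27 0e 0┃------------
          ┃00000050  d7 c8 dc a┃       0    
          ┃00000060  a2 4b 1f 2┃       0    
          ┃00000070  d9 14 2f 9┃       0    
          ┃00000080  42 cb d3 8┃       0    
          ┃00000090  87 67 86 a┃━━━━━━━━━━━━
          ┃                    ┃            
          ┗━━━━━━━━━━━━━━━━━━━━┛            
                                            
                                            
                                            
                                            
                                            
                                            


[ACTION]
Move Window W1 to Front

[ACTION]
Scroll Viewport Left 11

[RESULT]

            ┃00000000  58 4a 21 4┃eadsheet  
            ┃00000010  e3 b7 ea 5┃──────────
            ┃00000020  36 a0 a8 0┃          
            ┃00000030  c5 1c 1c 1┃   A      
            ┃00000040  ad 27 0e 0┃----------
            ┃00000050  d7 c8 dc a┃       0  
            ┃00000060  a2 4b 1f 2┃       0  
            ┃00000070  d9 14 2f 9┃       0  
            ┃00000080  42 cb d3 8┃       0  
            ┃00000090  87 67 86 a┃━━━━━━━━━━
            ┃                    ┃          
            ┗━━━━━━━━━━━━━━━━━━━━┛          
                                            
                                            
                                            
                                            
                                            
                                            


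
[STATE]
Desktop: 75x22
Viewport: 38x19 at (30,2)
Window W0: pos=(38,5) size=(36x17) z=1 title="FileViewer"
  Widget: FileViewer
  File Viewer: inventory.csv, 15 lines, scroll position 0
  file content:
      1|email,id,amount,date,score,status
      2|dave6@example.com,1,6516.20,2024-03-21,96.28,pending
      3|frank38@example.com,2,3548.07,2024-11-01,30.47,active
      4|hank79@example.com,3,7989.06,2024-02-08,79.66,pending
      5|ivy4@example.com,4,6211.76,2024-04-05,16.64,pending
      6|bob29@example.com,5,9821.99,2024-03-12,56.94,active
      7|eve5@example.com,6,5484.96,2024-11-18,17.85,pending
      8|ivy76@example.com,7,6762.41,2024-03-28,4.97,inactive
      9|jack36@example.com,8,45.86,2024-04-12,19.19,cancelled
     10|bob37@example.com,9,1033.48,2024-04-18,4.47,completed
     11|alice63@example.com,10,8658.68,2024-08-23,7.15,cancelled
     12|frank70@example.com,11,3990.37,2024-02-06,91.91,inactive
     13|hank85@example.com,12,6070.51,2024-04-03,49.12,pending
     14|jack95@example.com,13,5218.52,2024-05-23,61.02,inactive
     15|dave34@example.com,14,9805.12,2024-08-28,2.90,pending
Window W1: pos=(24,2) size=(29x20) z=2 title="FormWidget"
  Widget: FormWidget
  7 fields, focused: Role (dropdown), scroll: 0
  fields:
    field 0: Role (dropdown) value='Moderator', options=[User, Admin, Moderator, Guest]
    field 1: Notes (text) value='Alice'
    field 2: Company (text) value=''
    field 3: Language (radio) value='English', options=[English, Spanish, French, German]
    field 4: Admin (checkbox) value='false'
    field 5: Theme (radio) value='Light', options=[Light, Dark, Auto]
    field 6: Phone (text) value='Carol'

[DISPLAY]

━━━━━━━━━━━━━━━━━━━━━━┓               
Widget                ┃               
──────────────────────┨               
e:       [Moderator ▼]┃━━━━━━━━━━━━━━━
es:      [Alice      ]┃               
pany:    [           ]┃───────────────
guage:   (●) English  ┃t,date,score,st
in:      [ ]          ┃com,1,6516.20,2
me:      (●) Light  ( ┃e.com,2,3548.07
ne:      [Carol      ]┃.com,3,7989.06,
                      ┃om,4,6211.76,20
                      ┃com,5,9821.99,2
                      ┃om,6,5484.96,20
                      ┃com,7,6762.41,2
                      ┃.com,8,45.86,20
                      ┃com,9,1033.48,2
                      ┃e.com,10,8658.6
                      ┃e.com,11,3990.3
                      ┃.com,12,6070.51


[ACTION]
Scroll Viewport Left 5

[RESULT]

━━━━━━━━━━━━━━━━━━━━━━━━━━━┓          
 FormWidget                ┃          
───────────────────────────┨          
> Role:       [Moderator ▼]┃━━━━━━━━━━
  Notes:      [Alice      ]┃          
  Company:    [           ]┃──────────
  Language:   (●) English  ┃t,date,sco
  Admin:      [ ]          ┃com,1,6516
  Theme:      (●) Light  ( ┃e.com,2,35
  Phone:      [Carol      ]┃.com,3,798
                           ┃om,4,6211.
                           ┃com,5,9821
                           ┃om,6,5484.
                           ┃com,7,6762
                           ┃.com,8,45.
                           ┃com,9,1033
                           ┃e.com,10,8
                           ┃e.com,11,3
                           ┃.com,12,60


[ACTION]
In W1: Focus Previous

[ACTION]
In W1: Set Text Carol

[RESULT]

━━━━━━━━━━━━━━━━━━━━━━━━━━━┓          
 FormWidget                ┃          
───────────────────────────┨          
  Role:       [Moderator ▼]┃━━━━━━━━━━
  Notes:      [Alice      ]┃          
  Company:    [           ]┃──────────
  Language:   (●) English  ┃t,date,sco
  Admin:      [ ]          ┃com,1,6516
  Theme:      (●) Light  ( ┃e.com,2,35
> Phone:      [Carol      ]┃.com,3,798
                           ┃om,4,6211.
                           ┃com,5,9821
                           ┃om,6,5484.
                           ┃com,7,6762
                           ┃.com,8,45.
                           ┃com,9,1033
                           ┃e.com,10,8
                           ┃e.com,11,3
                           ┃.com,12,60


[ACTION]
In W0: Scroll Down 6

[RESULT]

━━━━━━━━━━━━━━━━━━━━━━━━━━━┓          
 FormWidget                ┃          
───────────────────────────┨          
  Role:       [Moderator ▼]┃━━━━━━━━━━
  Notes:      [Alice      ]┃          
  Company:    [           ]┃──────────
  Language:   (●) English  ┃e.com,2,35
  Admin:      [ ]          ┃.com,3,798
  Theme:      (●) Light  ( ┃om,4,6211.
> Phone:      [Carol      ]┃com,5,9821
                           ┃om,6,5484.
                           ┃com,7,6762
                           ┃.com,8,45.
                           ┃com,9,1033
                           ┃e.com,10,8
                           ┃e.com,11,3
                           ┃.com,12,60
                           ┃.com,13,52
                           ┃.com,14,98


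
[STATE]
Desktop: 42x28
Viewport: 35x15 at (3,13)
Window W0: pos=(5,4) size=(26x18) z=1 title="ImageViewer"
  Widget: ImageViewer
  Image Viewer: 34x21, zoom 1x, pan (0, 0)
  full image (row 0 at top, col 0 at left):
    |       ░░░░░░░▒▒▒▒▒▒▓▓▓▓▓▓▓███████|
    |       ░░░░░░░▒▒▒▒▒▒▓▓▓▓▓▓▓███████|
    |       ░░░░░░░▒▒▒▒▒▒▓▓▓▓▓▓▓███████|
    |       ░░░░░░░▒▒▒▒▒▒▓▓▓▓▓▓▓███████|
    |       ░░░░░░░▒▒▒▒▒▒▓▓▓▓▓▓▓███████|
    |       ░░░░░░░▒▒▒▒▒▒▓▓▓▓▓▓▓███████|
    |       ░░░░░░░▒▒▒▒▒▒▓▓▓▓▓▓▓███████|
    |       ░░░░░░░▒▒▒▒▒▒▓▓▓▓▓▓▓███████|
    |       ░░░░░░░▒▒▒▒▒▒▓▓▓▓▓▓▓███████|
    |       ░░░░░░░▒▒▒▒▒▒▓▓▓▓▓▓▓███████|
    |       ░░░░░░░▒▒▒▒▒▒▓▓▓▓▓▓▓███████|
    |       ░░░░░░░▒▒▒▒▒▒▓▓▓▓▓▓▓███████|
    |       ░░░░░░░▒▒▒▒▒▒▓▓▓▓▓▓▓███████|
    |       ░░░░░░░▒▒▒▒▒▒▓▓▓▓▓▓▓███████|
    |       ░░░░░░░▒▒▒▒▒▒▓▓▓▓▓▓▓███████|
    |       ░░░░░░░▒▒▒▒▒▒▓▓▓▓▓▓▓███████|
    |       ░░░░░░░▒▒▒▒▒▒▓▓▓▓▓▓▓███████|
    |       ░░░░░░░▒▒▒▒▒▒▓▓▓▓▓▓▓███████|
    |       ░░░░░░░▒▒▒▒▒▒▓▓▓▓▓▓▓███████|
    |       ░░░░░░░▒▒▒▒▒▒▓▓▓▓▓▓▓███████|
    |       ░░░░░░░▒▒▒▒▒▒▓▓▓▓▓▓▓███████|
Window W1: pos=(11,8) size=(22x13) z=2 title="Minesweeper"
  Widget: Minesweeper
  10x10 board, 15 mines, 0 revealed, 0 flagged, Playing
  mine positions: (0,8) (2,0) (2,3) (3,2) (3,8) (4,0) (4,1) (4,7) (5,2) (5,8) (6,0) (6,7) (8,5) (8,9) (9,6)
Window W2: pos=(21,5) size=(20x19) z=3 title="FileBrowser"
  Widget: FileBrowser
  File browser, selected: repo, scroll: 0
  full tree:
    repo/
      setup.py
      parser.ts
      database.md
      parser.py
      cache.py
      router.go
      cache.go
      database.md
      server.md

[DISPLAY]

  ┃     ┃■■■■■■■■■┃    cache.py    
  ┃     ┃■■■■■■■■■┃    router.go   
  ┃     ┃■■■■■■■■■┃    cache.go    
  ┃     ┃■■■■■■■■■┃    database.md 
  ┃     ┃■■■■■■■■■┃    server.md   
  ┃     ┃■■■■■■■■■┃                
  ┃     ┃■■■■■■■■■┃                
  ┃     ┗━━━━━━━━━┃                
  ┗━━━━━━━━━━━━━━━┃                
                  ┃                
                  ┗━━━━━━━━━━━━━━━━
                                   
                                   
                                   
                                   


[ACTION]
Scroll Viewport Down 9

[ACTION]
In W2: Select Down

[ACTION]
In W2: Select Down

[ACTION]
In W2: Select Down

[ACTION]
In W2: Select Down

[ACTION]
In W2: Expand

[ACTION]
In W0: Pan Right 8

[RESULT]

  ┃░░░░░┃■■■■■■■■■┃    cache.py    
  ┃░░░░░┃■■■■■■■■■┃    router.go   
  ┃░░░░░┃■■■■■■■■■┃    cache.go    
  ┃░░░░░┃■■■■■■■■■┃    database.md 
  ┃░░░░░┃■■■■■■■■■┃    server.md   
  ┃░░░░░┃■■■■■■■■■┃                
  ┃░░░░░┃■■■■■■■■■┃                
  ┃░░░░░┗━━━━━━━━━┃                
  ┗━━━━━━━━━━━━━━━┃                
                  ┃                
                  ┗━━━━━━━━━━━━━━━━
                                   
                                   
                                   
                                   


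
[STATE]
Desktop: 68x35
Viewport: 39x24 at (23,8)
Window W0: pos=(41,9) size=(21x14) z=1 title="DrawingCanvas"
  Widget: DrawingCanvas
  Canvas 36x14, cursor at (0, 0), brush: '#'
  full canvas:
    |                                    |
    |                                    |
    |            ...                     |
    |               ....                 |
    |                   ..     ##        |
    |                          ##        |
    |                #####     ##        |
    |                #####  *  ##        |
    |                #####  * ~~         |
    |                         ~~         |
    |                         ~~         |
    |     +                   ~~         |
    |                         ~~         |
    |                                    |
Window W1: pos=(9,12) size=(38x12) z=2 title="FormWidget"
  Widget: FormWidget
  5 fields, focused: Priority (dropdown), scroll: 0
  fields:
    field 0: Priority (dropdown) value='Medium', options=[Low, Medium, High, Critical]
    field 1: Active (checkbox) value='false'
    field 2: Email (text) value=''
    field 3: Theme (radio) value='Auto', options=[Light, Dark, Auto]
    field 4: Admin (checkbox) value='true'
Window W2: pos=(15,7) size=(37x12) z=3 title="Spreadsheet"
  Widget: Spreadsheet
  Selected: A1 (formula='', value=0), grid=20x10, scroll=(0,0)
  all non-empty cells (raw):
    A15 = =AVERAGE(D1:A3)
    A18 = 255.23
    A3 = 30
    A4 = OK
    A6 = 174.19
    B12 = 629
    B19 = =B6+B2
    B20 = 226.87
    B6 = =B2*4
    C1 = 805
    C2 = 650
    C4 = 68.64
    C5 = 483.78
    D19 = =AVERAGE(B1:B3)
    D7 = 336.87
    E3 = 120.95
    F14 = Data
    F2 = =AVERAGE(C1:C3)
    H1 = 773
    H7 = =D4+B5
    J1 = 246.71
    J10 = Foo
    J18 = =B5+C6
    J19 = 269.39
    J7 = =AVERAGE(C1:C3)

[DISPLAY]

sheet                       ┃          
────────────────────────────┨━━━━━━━━━┓
                            ┃nvas     ┃
A       B       C       D   ┃─────────┨
----------------------------┃         ┃
  [0]       0     805       ┃         ┃
    0       0     650       ┃  ...    ┃
   30       0       0       ┃     ....┃
            0   68.64       ┃         ┃
    0       0  483.78       ┃         ┃
━━━━━━━━━━━━━━━━━━━━━━━━━━━━┛      ###┃
 [x]                   ┃           ###┃
                       ┃           ###┃
                       ┃              ┃
                       ┃━━━━━━━━━━━━━━┛
━━━━━━━━━━━━━━━━━━━━━━━┛               
                                       
                                       
                                       
                                       
                                       
                                       
                                       
                                       


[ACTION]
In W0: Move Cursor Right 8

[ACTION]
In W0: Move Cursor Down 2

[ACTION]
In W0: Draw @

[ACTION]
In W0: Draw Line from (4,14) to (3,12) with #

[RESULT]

sheet                       ┃          
────────────────────────────┨━━━━━━━━━┓
                            ┃nvas     ┃
A       B       C       D   ┃─────────┨
----------------------------┃         ┃
  [0]       0     805       ┃         ┃
    0       0     650       ┃  ...    ┃
   30       0       0       ┃  #  ....┃
            0   68.64       ┃   ##    ┃
    0       0  483.78       ┃         ┃
━━━━━━━━━━━━━━━━━━━━━━━━━━━━┛      ###┃
 [x]                   ┃           ###┃
                       ┃           ###┃
                       ┃              ┃
                       ┃━━━━━━━━━━━━━━┛
━━━━━━━━━━━━━━━━━━━━━━━┛               
                                       
                                       
                                       
                                       
                                       
                                       
                                       
                                       


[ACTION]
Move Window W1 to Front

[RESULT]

sheet                       ┃          
────────────────────────────┨━━━━━━━━━┓
                            ┃nvas     ┃
A       B       C       D   ┃─────────┨
━━━━━━━━━━━━━━━━━━━━━━━┓----┃         ┃
                       ┃    ┃         ┃
───────────────────────┨    ┃  ...    ┃
 [Medium             ▼]┃    ┃  #  ....┃
 [ ]                   ┃    ┃   ##    ┃
 [                    ]┃    ┃         ┃
 ( ) Light  ( ) Dark  (┃━━━━┛      ###┃
 [x]                   ┃           ###┃
                       ┃           ###┃
                       ┃              ┃
                       ┃━━━━━━━━━━━━━━┛
━━━━━━━━━━━━━━━━━━━━━━━┛               
                                       
                                       
                                       
                                       
                                       
                                       
                                       
                                       


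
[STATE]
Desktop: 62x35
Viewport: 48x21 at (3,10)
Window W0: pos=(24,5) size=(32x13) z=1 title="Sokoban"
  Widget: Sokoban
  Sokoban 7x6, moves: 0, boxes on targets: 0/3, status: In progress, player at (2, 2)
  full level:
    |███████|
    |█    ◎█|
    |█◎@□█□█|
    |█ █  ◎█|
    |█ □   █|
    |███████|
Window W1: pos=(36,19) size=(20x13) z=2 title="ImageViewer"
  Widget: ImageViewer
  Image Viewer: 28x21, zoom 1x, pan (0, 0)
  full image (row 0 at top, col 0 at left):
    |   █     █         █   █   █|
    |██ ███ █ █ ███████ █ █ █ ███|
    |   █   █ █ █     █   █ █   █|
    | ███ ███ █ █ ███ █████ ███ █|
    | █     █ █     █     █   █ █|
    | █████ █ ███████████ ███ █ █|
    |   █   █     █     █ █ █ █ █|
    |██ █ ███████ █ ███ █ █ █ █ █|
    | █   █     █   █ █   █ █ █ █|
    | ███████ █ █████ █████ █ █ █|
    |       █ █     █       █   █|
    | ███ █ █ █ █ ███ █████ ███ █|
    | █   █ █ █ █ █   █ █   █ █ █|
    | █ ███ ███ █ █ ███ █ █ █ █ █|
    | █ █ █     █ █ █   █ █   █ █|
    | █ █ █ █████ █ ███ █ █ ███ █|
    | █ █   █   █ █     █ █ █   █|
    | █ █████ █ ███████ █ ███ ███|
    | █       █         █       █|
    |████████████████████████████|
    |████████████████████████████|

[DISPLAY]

                     ┃█◎@□█□█                   
                     ┃█ █  ◎█                   
                     ┃█ □   █                   
                     ┃███████                   
                     ┃Moves: 0  0/3             
                     ┃                          
                     ┃                          
                     ┗━━━━━━━━━━━━━━━━━━━━━━━━━━
                                                
                                 ┏━━━━━━━━━━━━━━
                                 ┃ ImageViewer  
                                 ┠──────────────
                                 ┃   █     █    
                                 ┃██ ███ █ █ ███
                                 ┃   █   █ █ █  
                                 ┃ ███ ███ █ █ █
                                 ┃ █     █ █    
                                 ┃ █████ █ █████
                                 ┃   █   █     █
                                 ┃██ █ ███████ █
                                 ┃ █   █     █  


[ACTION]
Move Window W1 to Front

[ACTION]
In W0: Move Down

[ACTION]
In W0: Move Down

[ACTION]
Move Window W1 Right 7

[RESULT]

                     ┃█◎@□█□█                   
                     ┃█ █  ◎█                   
                     ┃█ □   █                   
                     ┃███████                   
                     ┃Moves: 0  0/3             
                     ┃                          
                     ┃                          
                     ┗━━━━━━━━━━━━━━━━━━━━━━━━━━
                                                
                                       ┏━━━━━━━━
                                       ┃ ImageVi
                                       ┠────────
                                       ┃   █    
                                       ┃██ ███ █
                                       ┃   █   █
                                       ┃ ███ ███
                                       ┃ █     █
                                       ┃ █████ █
                                       ┃   █   █
                                       ┃██ █ ███
                                       ┃ █   █  


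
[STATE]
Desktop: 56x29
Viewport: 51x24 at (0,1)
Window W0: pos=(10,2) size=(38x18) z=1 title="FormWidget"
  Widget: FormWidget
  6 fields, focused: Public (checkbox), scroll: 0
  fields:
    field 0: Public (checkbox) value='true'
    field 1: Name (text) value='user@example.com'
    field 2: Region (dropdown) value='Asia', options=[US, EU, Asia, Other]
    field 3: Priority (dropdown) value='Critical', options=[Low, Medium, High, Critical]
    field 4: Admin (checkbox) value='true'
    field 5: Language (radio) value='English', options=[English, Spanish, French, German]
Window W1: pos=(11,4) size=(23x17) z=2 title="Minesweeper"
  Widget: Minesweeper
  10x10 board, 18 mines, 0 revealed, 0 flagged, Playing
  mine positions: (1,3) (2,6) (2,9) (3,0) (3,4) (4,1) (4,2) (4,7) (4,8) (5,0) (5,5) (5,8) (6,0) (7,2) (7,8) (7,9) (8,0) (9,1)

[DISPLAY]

                                                   
          ┏━━━━━━━━━━━━━━━━━━━━━━━━━━━━━━━━━━━━┓   
          ┃ FormWidget                         ┃   
          ┠┏━━━━━━━━━━━━━━━━━━━━━┓─────────────┨   
          ┃┃ Minesweeper         ┃             ┃   
          ┃┠─────────────────────┨mple.com    ]┃   
          ┃┃■■■■■■■■■■           ┃           ▼]┃   
          ┃┃■■■■■■■■■■           ┃           ▼]┃   
          ┃┃■■■■■■■■■■           ┃             ┃   
          ┃┃■■■■■■■■■■           ┃sh  ( ) Spani┃   
          ┃┃■■■■■■■■■■           ┃             ┃   
          ┃┃■■■■■■■■■■           ┃             ┃   
          ┃┃■■■■■■■■■■           ┃             ┃   
          ┃┃■■■■■■■■■■           ┃             ┃   
          ┃┃■■■■■■■■■■           ┃             ┃   
          ┃┃■■■■■■■■■■           ┃             ┃   
          ┃┃                     ┃             ┃   
          ┃┃                     ┃             ┃   
          ┗┃                     ┃━━━━━━━━━━━━━┛   
           ┗━━━━━━━━━━━━━━━━━━━━━┛                 
                                                   
                                                   
                                                   
                                                   


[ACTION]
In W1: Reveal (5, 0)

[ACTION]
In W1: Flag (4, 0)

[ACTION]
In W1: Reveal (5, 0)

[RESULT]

                                                   
          ┏━━━━━━━━━━━━━━━━━━━━━━━━━━━━━━━━━━━━┓   
          ┃ FormWidget                         ┃   
          ┠┏━━━━━━━━━━━━━━━━━━━━━┓─────────────┨   
          ┃┃ Minesweeper         ┃             ┃   
          ┃┠─────────────────────┨mple.com    ]┃   
          ┃┃■■■■■■■■■■           ┃           ▼]┃   
          ┃┃■■■✹■■■■■■           ┃           ▼]┃   
          ┃┃■■■■■■✹■■✹           ┃             ┃   
          ┃┃✹■■■✹■■■■■           ┃sh  ( ) Spani┃   
          ┃┃■✹✹■■■■✹✹■           ┃             ┃   
          ┃┃✹■■■■✹■■✹■           ┃             ┃   
          ┃┃✹■■■■■■■■■           ┃             ┃   
          ┃┃■■✹■■■■■✹✹           ┃             ┃   
          ┃┃✹■■■■■■■■■           ┃             ┃   
          ┃┃■✹■■■■■■■■           ┃             ┃   
          ┃┃                     ┃             ┃   
          ┃┃                     ┃             ┃   
          ┗┃                     ┃━━━━━━━━━━━━━┛   
           ┗━━━━━━━━━━━━━━━━━━━━━┛                 
                                                   
                                                   
                                                   
                                                   
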